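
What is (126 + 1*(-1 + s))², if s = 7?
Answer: 17424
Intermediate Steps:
(126 + 1*(-1 + s))² = (126 + 1*(-1 + 7))² = (126 + 1*6)² = (126 + 6)² = 132² = 17424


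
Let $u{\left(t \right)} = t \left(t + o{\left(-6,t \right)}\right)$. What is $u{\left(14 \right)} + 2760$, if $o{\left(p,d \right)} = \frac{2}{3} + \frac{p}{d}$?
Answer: $\frac{8878}{3} \approx 2959.3$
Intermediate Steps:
$o{\left(p,d \right)} = \frac{2}{3} + \frac{p}{d}$ ($o{\left(p,d \right)} = 2 \cdot \frac{1}{3} + \frac{p}{d} = \frac{2}{3} + \frac{p}{d}$)
$u{\left(t \right)} = t \left(\frac{2}{3} + t - \frac{6}{t}\right)$ ($u{\left(t \right)} = t \left(t + \left(\frac{2}{3} - \frac{6}{t}\right)\right) = t \left(\frac{2}{3} + t - \frac{6}{t}\right)$)
$u{\left(14 \right)} + 2760 = \left(-6 + 14^{2} + \frac{2}{3} \cdot 14\right) + 2760 = \left(-6 + 196 + \frac{28}{3}\right) + 2760 = \frac{598}{3} + 2760 = \frac{8878}{3}$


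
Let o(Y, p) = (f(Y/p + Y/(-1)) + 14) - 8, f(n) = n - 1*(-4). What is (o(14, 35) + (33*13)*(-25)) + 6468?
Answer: -21303/5 ≈ -4260.6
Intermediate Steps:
f(n) = 4 + n (f(n) = n + 4 = 4 + n)
o(Y, p) = 10 - Y + Y/p (o(Y, p) = ((4 + (Y/p + Y/(-1))) + 14) - 8 = ((4 + (Y/p + Y*(-1))) + 14) - 8 = ((4 + (Y/p - Y)) + 14) - 8 = ((4 + (-Y + Y/p)) + 14) - 8 = ((4 - Y + Y/p) + 14) - 8 = (18 - Y + Y/p) - 8 = 10 - Y + Y/p)
(o(14, 35) + (33*13)*(-25)) + 6468 = ((10 - 1*14 + 14/35) + (33*13)*(-25)) + 6468 = ((10 - 14 + 14*(1/35)) + 429*(-25)) + 6468 = ((10 - 14 + ⅖) - 10725) + 6468 = (-18/5 - 10725) + 6468 = -53643/5 + 6468 = -21303/5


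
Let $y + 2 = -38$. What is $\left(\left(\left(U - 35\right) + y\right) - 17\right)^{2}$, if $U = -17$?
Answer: $11881$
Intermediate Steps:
$y = -40$ ($y = -2 - 38 = -40$)
$\left(\left(\left(U - 35\right) + y\right) - 17\right)^{2} = \left(\left(\left(-17 - 35\right) - 40\right) - 17\right)^{2} = \left(\left(-52 - 40\right) - 17\right)^{2} = \left(-92 - 17\right)^{2} = \left(-109\right)^{2} = 11881$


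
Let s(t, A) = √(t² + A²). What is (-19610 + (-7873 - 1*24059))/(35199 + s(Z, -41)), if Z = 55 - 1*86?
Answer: -1814226858/1238966959 + 51542*√2642/1238966959 ≈ -1.4622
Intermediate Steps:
Z = -31 (Z = 55 - 86 = -31)
s(t, A) = √(A² + t²)
(-19610 + (-7873 - 1*24059))/(35199 + s(Z, -41)) = (-19610 + (-7873 - 1*24059))/(35199 + √((-41)² + (-31)²)) = (-19610 + (-7873 - 24059))/(35199 + √(1681 + 961)) = (-19610 - 31932)/(35199 + √2642) = -51542/(35199 + √2642)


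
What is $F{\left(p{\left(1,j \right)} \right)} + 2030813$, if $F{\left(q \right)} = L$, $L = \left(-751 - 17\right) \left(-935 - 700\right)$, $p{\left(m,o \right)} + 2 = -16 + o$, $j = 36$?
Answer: $3286493$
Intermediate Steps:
$p{\left(m,o \right)} = -18 + o$ ($p{\left(m,o \right)} = -2 + \left(-16 + o\right) = -18 + o$)
$L = 1255680$ ($L = \left(-768\right) \left(-1635\right) = 1255680$)
$F{\left(q \right)} = 1255680$
$F{\left(p{\left(1,j \right)} \right)} + 2030813 = 1255680 + 2030813 = 3286493$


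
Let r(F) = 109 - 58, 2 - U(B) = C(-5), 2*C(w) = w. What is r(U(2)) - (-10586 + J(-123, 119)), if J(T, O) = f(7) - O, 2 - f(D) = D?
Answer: 10761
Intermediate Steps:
C(w) = w/2
f(D) = 2 - D
J(T, O) = -5 - O (J(T, O) = (2 - 1*7) - O = (2 - 7) - O = -5 - O)
U(B) = 9/2 (U(B) = 2 - (-5)/2 = 2 - 1*(-5/2) = 2 + 5/2 = 9/2)
r(F) = 51
r(U(2)) - (-10586 + J(-123, 119)) = 51 - (-10586 + (-5 - 1*119)) = 51 - (-10586 + (-5 - 119)) = 51 - (-10586 - 124) = 51 - 1*(-10710) = 51 + 10710 = 10761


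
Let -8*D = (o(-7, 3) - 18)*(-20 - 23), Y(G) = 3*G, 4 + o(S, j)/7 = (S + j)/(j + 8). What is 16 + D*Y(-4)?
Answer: 34619/11 ≈ 3147.2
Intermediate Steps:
o(S, j) = -28 + 7*(S + j)/(8 + j) (o(S, j) = -28 + 7*((S + j)/(j + 8)) = -28 + 7*((S + j)/(8 + j)) = -28 + 7*(S + j)/(8 + j))
D = -11481/44 (D = -(7*(-32 - 7 - 3*3)/(8 + 3) - 18)*(-20 - 23)/8 = -(7*(-32 - 7 - 9)/11 - 18)*(-43)/8 = -(7*(1/11)*(-48) - 18)*(-43)/8 = -(-336/11 - 18)*(-43)/8 = -(-267)*(-43)/44 = -1/8*22962/11 = -11481/44 ≈ -260.93)
16 + D*Y(-4) = 16 - 34443*(-4)/44 = 16 - 11481/44*(-12) = 16 + 34443/11 = 34619/11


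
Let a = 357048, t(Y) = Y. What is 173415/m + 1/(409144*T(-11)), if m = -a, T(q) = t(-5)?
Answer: -3695405113/7608544110 ≈ -0.48569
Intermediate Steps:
T(q) = -5
m = -357048 (m = -1*357048 = -357048)
173415/m + 1/(409144*T(-11)) = 173415/(-357048) + 1/(409144*(-5)) = 173415*(-1/357048) + (1/409144)*(-⅕) = -57805/119016 - 1/2045720 = -3695405113/7608544110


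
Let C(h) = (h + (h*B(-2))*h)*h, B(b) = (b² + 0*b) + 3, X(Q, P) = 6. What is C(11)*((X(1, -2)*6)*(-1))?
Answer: -339768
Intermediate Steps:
B(b) = 3 + b² (B(b) = (b² + 0) + 3 = b² + 3 = 3 + b²)
C(h) = h*(h + 7*h²) (C(h) = (h + (h*(3 + (-2)²))*h)*h = (h + (h*(3 + 4))*h)*h = (h + (h*7)*h)*h = (h + (7*h)*h)*h = (h + 7*h²)*h = h*(h + 7*h²))
C(11)*((X(1, -2)*6)*(-1)) = (11²*(1 + 7*11))*((6*6)*(-1)) = (121*(1 + 77))*(36*(-1)) = (121*78)*(-36) = 9438*(-36) = -339768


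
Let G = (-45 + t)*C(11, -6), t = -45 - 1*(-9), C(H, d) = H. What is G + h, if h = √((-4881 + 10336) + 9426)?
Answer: -891 + √14881 ≈ -769.01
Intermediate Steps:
t = -36 (t = -45 + 9 = -36)
h = √14881 (h = √(5455 + 9426) = √14881 ≈ 121.99)
G = -891 (G = (-45 - 36)*11 = -81*11 = -891)
G + h = -891 + √14881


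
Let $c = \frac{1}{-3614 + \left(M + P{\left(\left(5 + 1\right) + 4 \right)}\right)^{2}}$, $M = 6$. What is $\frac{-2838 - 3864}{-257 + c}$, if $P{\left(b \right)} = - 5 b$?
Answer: $\frac{3748652}{143749} \approx 26.078$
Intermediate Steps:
$c = - \frac{1}{1678}$ ($c = \frac{1}{-3614 + \left(6 - 5 \left(\left(5 + 1\right) + 4\right)\right)^{2}} = \frac{1}{-3614 + \left(6 - 5 \left(6 + 4\right)\right)^{2}} = \frac{1}{-3614 + \left(6 - 50\right)^{2}} = \frac{1}{-3614 + \left(-44\right)^{2}} = \frac{1}{-3614 + 1936} = \frac{1}{-1678} = - \frac{1}{1678} \approx -0.00059595$)
$\frac{-2838 - 3864}{-257 + c} = \frac{-2838 - 3864}{-257 - \frac{1}{1678}} = - \frac{6702}{- \frac{431247}{1678}} = \left(-6702\right) \left(- \frac{1678}{431247}\right) = \frac{3748652}{143749}$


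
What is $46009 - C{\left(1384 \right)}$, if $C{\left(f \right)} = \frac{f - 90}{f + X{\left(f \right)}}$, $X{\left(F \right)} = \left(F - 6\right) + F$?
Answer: $\frac{95376010}{2073} \approx 46009.0$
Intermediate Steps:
$X{\left(F \right)} = -6 + 2 F$ ($X{\left(F \right)} = \left(-6 + F\right) + F = -6 + 2 F$)
$C{\left(f \right)} = \frac{-90 + f}{-6 + 3 f}$ ($C{\left(f \right)} = \frac{f - 90}{f + \left(-6 + 2 f\right)} = \frac{-90 + f}{-6 + 3 f}$)
$46009 - C{\left(1384 \right)} = 46009 - \frac{-90 + 1384}{3 \left(-2 + 1384\right)} = 46009 - \frac{1}{3} \cdot \frac{1}{1382} \cdot 1294 = 46009 - \frac{647}{2073} = \frac{95376010}{2073}$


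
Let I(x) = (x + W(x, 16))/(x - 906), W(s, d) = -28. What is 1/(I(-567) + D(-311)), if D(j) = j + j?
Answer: -1473/915611 ≈ -0.0016088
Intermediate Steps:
D(j) = 2*j
I(x) = (-28 + x)/(-906 + x) (I(x) = (x - 28)/(x - 906) = (-28 + x)/(-906 + x))
1/(I(-567) + D(-311)) = 1/((-28 - 567)/(-906 - 567) + 2*(-311)) = 1/(-595/(-1473) - 622) = 1/(-1/1473*(-595) - 622) = 1/(595/1473 - 622) = 1/(-915611/1473) = -1473/915611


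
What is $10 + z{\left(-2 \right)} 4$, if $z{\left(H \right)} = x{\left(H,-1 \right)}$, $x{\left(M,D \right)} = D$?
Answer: $6$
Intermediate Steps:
$z{\left(H \right)} = -1$
$10 + z{\left(-2 \right)} 4 = 10 - 4 = 6$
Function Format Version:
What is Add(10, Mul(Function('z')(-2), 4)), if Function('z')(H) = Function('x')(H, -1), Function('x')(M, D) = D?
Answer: 6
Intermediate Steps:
Function('z')(H) = -1
Add(10, Mul(Function('z')(-2), 4)) = Add(10, Mul(-1, 4)) = Add(10, -4) = 6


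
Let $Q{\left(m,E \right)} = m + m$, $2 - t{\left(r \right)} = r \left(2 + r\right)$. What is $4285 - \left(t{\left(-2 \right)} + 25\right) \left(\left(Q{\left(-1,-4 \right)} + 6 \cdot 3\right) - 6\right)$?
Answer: $4015$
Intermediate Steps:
$t{\left(r \right)} = 2 - r \left(2 + r\right)$
$Q{\left(m,E \right)} = 2 m$
$4285 - \left(t{\left(-2 \right)} + 25\right) \left(\left(Q{\left(-1,-4 \right)} + 6 \cdot 3\right) - 6\right) = 4285 - \left(\left(2 - \left(-2\right)^{2} - -4\right) + 25\right) \left(\left(2 \left(-1\right) + 6 \cdot 3\right) - 6\right) = 4285 - \left(\left(2 - 4 + 4\right) + 25\right) \left(\left(-2 + 18\right) - 6\right) = 4285 - \left(\left(2 - 4 + 4\right) + 25\right) \left(16 - 6\right) = 4285 - \left(2 + 25\right) 10 = 4285 - 27 \cdot 10 = 4285 - 270 = 4015$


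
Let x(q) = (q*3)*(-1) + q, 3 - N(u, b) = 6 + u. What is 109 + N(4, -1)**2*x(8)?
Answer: -675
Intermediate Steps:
N(u, b) = -3 - u (N(u, b) = 3 - (6 + u) = 3 + (-6 - u) = -3 - u)
x(q) = -2*q (x(q) = (3*q)*(-1) + q = -3*q + q = -2*q)
109 + N(4, -1)**2*x(8) = 109 + (-3 - 1*4)**2*(-2*8) = 109 + (-3 - 4)**2*(-16) = 109 + (-7)**2*(-16) = 109 + 49*(-16) = 109 - 784 = -675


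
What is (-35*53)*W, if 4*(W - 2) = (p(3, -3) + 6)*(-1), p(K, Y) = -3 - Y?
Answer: -1855/2 ≈ -927.50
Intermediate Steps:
W = 1/2 (W = 2 + (((-3 - 1*(-3)) + 6)*(-1))/4 = 2 + (((-3 + 3) + 6)*(-1))/4 = 2 + ((0 + 6)*(-1))/4 = 2 + (6*(-1))/4 = 2 + (1/4)*(-6) = 2 - 3/2 = 1/2 ≈ 0.50000)
(-35*53)*W = -35*53*(1/2) = -1855*1/2 = -1855/2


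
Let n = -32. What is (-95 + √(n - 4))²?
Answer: 8989 - 1140*I ≈ 8989.0 - 1140.0*I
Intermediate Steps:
(-95 + √(n - 4))² = (-95 + √(-32 - 4))² = (-95 + √(-36))² = (-95 + 6*I)²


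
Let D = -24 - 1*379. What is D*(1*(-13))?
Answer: 5239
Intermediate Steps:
D = -403 (D = -24 - 379 = -403)
D*(1*(-13)) = -403*(-13) = 5239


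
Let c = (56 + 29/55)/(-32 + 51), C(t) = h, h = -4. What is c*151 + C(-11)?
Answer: 465279/1045 ≈ 445.24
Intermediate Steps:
C(t) = -4
c = 3109/1045 (c = (56 + 29*(1/55))/19 = (56 + 29/55)*(1/19) = (3109/55)*(1/19) = 3109/1045 ≈ 2.9751)
c*151 + C(-11) = (3109/1045)*151 - 4 = 469459/1045 - 4 = 465279/1045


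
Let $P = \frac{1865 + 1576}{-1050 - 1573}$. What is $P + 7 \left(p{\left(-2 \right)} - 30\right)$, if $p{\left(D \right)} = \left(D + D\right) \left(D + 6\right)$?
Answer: $- \frac{848047}{2623} \approx -323.31$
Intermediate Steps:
$p{\left(D \right)} = 2 D \left(6 + D\right)$
$P = - \frac{3441}{2623}$ ($P = \frac{3441}{-2623} = 3441 \left(- \frac{1}{2623}\right) = - \frac{3441}{2623} \approx -1.3119$)
$P + 7 \left(p{\left(-2 \right)} - 30\right) = - \frac{3441}{2623} + 7 \left(2 \left(-2\right) \left(6 - 2\right) - 30\right) = - \frac{3441}{2623} + 7 \left(2 \left(-2\right) 4 - 30\right) = - \frac{3441}{2623} + 7 \left(-16 - 30\right) = - \frac{3441}{2623} + 7 \left(-46\right) = - \frac{3441}{2623} - 322 = - \frac{848047}{2623}$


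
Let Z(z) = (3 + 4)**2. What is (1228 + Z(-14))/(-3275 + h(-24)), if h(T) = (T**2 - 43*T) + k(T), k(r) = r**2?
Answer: -1277/1091 ≈ -1.1705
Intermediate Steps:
Z(z) = 49 (Z(z) = 7**2 = 49)
h(T) = -43*T + 2*T**2 (h(T) = (T**2 - 43*T) + T**2 = -43*T + 2*T**2)
(1228 + Z(-14))/(-3275 + h(-24)) = (1228 + 49)/(-3275 - 24*(-43 + 2*(-24))) = 1277/(-3275 - 24*(-43 - 48)) = 1277/(-3275 - 24*(-91)) = 1277/(-3275 + 2184) = 1277/(-1091) = 1277*(-1/1091) = -1277/1091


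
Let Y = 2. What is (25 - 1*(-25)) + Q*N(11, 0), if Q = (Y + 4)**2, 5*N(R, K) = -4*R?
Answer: -1334/5 ≈ -266.80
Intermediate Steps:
N(R, K) = -4*R/5 (N(R, K) = (-4*R)/5 = -4*R/5)
Q = 36 (Q = (2 + 4)**2 = 6**2 = 36)
(25 - 1*(-25)) + Q*N(11, 0) = (25 - 1*(-25)) + 36*(-4/5*11) = (25 + 25) + 36*(-44/5) = 50 - 1584/5 = -1334/5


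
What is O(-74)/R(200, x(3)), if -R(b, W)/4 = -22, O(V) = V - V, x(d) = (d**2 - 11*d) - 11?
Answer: 0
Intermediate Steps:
x(d) = -11 + d**2 - 11*d
O(V) = 0
R(b, W) = 88 (R(b, W) = -4*(-22) = 88)
O(-74)/R(200, x(3)) = 0/88 = 0*(1/88) = 0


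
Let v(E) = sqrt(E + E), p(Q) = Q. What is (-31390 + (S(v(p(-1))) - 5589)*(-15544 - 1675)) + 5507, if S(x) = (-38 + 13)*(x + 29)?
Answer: 108694883 + 430475*I*sqrt(2) ≈ 1.0869e+8 + 6.0878e+5*I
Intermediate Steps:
v(E) = sqrt(2)*sqrt(E) (v(E) = sqrt(2*E) = sqrt(2)*sqrt(E))
S(x) = -725 - 25*x (S(x) = -25*(29 + x) = -725 - 25*x)
(-31390 + (S(v(p(-1))) - 5589)*(-15544 - 1675)) + 5507 = (-31390 + ((-725 - 25*sqrt(2)*sqrt(-1)) - 5589)*(-15544 - 1675)) + 5507 = (-31390 + ((-725 - 25*sqrt(2)*I) - 5589)*(-17219)) + 5507 = (-31390 + ((-725 - 25*I*sqrt(2)) - 5589)*(-17219)) + 5507 = (-31390 + (-6314 - 25*I*sqrt(2))*(-17219)) + 5507 = (-31390 + (108720766 + 430475*I*sqrt(2))) + 5507 = (108689376 + 430475*I*sqrt(2)) + 5507 = 108694883 + 430475*I*sqrt(2)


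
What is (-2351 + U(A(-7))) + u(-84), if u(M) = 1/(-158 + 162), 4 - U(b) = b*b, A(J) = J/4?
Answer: -37597/16 ≈ -2349.8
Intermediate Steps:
A(J) = J/4 (A(J) = J*(1/4) = J/4)
U(b) = 4 - b**2 (U(b) = 4 - b*b = 4 - b**2)
u(M) = 1/4
(-2351 + U(A(-7))) + u(-84) = (-2351 + (4 - ((1/4)*(-7))**2)) + 1/4 = (-2351 + (4 - (-7/4)**2)) + 1/4 = (-2351 + (4 - 1*49/16)) + 1/4 = (-2351 + (4 - 49/16)) + 1/4 = (-2351 + 15/16) + 1/4 = -37601/16 + 1/4 = -37597/16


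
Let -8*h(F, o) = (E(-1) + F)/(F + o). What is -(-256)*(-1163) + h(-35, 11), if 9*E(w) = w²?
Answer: -257237149/864 ≈ -2.9773e+5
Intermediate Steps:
E(w) = w²/9
h(F, o) = -(⅑ + F)/(8*(F + o)) (h(F, o) = -((⅑)*(-1)² + F)/(8*(F + o)) = -((⅑)*1 + F)/(8*(F + o)) = -(⅑ + F)/(8*(F + o)))
-(-256)*(-1163) + h(-35, 11) = -(-256)*(-1163) + (-1/72 - ⅛*(-35))/(-35 + 11) = -256*1163 + (-1/72 + 35/8)/(-24) = -297728 - 1/24*157/36 = -297728 - 157/864 = -257237149/864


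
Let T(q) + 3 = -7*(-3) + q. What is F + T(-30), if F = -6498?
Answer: -6510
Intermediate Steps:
T(q) = 18 + q (T(q) = -3 + (-7*(-3) + q) = -3 + (21 + q) = 18 + q)
F + T(-30) = -6498 + (18 - 30) = -6498 - 12 = -6510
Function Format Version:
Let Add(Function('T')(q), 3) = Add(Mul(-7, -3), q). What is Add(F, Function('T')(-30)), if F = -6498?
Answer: -6510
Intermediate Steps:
Function('T')(q) = Add(18, q) (Function('T')(q) = Add(-3, Add(Mul(-7, -3), q)) = Add(-3, Add(21, q)) = Add(18, q))
Add(F, Function('T')(-30)) = Add(-6498, Add(18, -30)) = Add(-6498, -12) = -6510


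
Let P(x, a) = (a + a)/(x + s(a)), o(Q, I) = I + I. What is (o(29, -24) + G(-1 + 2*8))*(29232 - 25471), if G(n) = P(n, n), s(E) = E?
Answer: -176767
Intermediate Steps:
o(Q, I) = 2*I
P(x, a) = 2*a/(a + x) (P(x, a) = (a + a)/(x + a) = (2*a)/(a + x) = 2*a/(a + x))
G(n) = 1 (G(n) = 2*n/(n + n) = 2*n/((2*n)) = 2*n*(1/(2*n)) = 1)
(o(29, -24) + G(-1 + 2*8))*(29232 - 25471) = (2*(-24) + 1)*(29232 - 25471) = (-48 + 1)*3761 = -47*3761 = -176767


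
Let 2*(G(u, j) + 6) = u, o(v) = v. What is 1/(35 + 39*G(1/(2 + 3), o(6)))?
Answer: -10/1951 ≈ -0.0051256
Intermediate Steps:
G(u, j) = -6 + u/2
1/(35 + 39*G(1/(2 + 3), o(6))) = 1/(35 + 39*(-6 + 1/(2*(2 + 3)))) = 1/(35 + 39*(-6 + (1/2)/5)) = 1/(35 + 39*(-6 + (1/2)*(1/5))) = 1/(35 + 39*(-6 + 1/10)) = 1/(35 + 39*(-59/10)) = 1/(35 - 2301/10) = 1/(-1951/10) = -10/1951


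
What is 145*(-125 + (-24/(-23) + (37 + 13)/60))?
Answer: -2463695/138 ≈ -17853.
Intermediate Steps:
145*(-125 + (-24/(-23) + (37 + 13)/60)) = 145*(-125 + (-24*(-1/23) + 50*(1/60))) = 145*(-125 + (24/23 + ⅚)) = 145*(-125 + 259/138) = 145*(-16991/138) = -2463695/138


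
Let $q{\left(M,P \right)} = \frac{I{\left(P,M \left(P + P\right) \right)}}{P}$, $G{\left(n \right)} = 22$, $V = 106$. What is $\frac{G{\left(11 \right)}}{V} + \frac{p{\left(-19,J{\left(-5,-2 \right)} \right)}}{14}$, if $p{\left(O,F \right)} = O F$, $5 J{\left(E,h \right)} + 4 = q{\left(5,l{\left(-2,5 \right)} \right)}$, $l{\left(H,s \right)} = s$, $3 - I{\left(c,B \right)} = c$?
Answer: $\frac{13002}{9275} \approx 1.4018$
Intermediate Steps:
$I{\left(c,B \right)} = 3 - c$
$q{\left(M,P \right)} = \frac{3 - P}{P}$
$J{\left(E,h \right)} = - \frac{22}{25}$ ($J{\left(E,h \right)} = - \frac{4}{5} + \frac{\frac{1}{5} \left(3 - 5\right)}{5} = - \frac{4}{5} + \frac{\frac{1}{5} \left(-2\right)}{5} = - \frac{4}{5} + \frac{1}{5} \left(- \frac{2}{5}\right) = - \frac{4}{5} - \frac{2}{25} = - \frac{22}{25}$)
$p{\left(O,F \right)} = F O$
$\frac{G{\left(11 \right)}}{V} + \frac{p{\left(-19,J{\left(-5,-2 \right)} \right)}}{14} = \frac{22}{106} + \frac{\left(- \frac{22}{25}\right) \left(-19\right)}{14} = 22 \cdot \frac{1}{106} + \frac{418}{25} \cdot \frac{1}{14} = \frac{11}{53} + \frac{209}{175} = \frac{13002}{9275}$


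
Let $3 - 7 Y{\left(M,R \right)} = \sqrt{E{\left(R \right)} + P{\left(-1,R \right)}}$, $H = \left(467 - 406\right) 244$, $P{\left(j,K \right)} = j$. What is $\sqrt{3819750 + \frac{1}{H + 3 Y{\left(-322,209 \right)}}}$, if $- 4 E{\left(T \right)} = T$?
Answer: $\sqrt{2} \sqrt{\frac{398006490757 - 5729625 i \sqrt{213}}{208394 - 3 i \sqrt{213}}} \approx 1954.4 + 3.5739 \cdot 10^{-12} i$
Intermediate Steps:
$H = 14884$ ($H = 61 \cdot 244 = 14884$)
$E{\left(T \right)} = - \frac{T}{4}$
$Y{\left(M,R \right)} = \frac{3}{7} - \frac{\sqrt{-1 - \frac{R}{4}}}{7}$ ($Y{\left(M,R \right)} = \frac{3}{7} - \frac{\sqrt{- \frac{R}{4} - 1}}{7} = \frac{3}{7} - \frac{\sqrt{-1 - \frac{R}{4}}}{7}$)
$\sqrt{3819750 + \frac{1}{H + 3 Y{\left(-322,209 \right)}}} = \sqrt{3819750 + \frac{1}{14884 + 3 \left(\frac{3}{7} - \frac{\sqrt{-4 - 209}}{14}\right)}} = \sqrt{3819750 + \frac{1}{14884 + 3 \left(\frac{3}{7} - \frac{\sqrt{-213}}{14}\right)}} = \sqrt{3819750 + \frac{1}{14884 + 3 \left(\frac{3}{7} - \frac{i \sqrt{213}}{14}\right)}} = \sqrt{3819750 + \frac{1}{14884 + \left(\frac{9}{7} - \frac{3 i \sqrt{213}}{14}\right)}} = \sqrt{3819750 + \frac{1}{\frac{104197}{7} - \frac{3 i \sqrt{213}}{14}}}$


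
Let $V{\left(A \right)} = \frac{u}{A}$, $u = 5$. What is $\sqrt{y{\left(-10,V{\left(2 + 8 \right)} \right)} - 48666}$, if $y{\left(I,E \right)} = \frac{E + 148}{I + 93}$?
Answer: $\frac{i \sqrt{1340990994}}{166} \approx 220.6 i$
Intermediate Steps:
$V{\left(A \right)} = \frac{5}{A}$
$y{\left(I,E \right)} = \frac{148 + E}{93 + I}$
$\sqrt{y{\left(-10,V{\left(2 + 8 \right)} \right)} - 48666} = \sqrt{\frac{148 + \frac{5}{2 + 8}}{93 - 10} - 48666} = \sqrt{\frac{148 + \frac{5}{10}}{83} - 48666} = \sqrt{\frac{148 + 5 \cdot \frac{1}{10}}{83} - 48666} = \sqrt{\frac{148 + \frac{1}{2}}{83} - 48666} = \sqrt{\frac{1}{83} \cdot \frac{297}{2} - 48666} = \sqrt{\frac{297}{166} - 48666} = \sqrt{- \frac{8078259}{166}} = \frac{i \sqrt{1340990994}}{166}$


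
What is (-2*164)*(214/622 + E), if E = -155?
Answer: 15776144/311 ≈ 50727.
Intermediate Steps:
(-2*164)*(214/622 + E) = (-2*164)*(214/622 - 155) = -328*(214*(1/622) - 155) = -328*(107/311 - 155) = -328*(-48098/311) = 15776144/311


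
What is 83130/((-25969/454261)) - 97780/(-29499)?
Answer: -1113959847469250/766059531 ≈ -1.4541e+6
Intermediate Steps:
83130/((-25969/454261)) - 97780/(-29499) = 83130/((-25969*1/454261)) - 97780*(-1/29499) = 83130/(-25969/454261) + 97780/29499 = 83130*(-454261/25969) + 97780/29499 = -37762716930/25969 + 97780/29499 = -1113959847469250/766059531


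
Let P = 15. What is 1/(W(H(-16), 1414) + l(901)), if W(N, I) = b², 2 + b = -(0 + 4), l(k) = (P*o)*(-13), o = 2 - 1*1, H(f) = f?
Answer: -1/159 ≈ -0.0062893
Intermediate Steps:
o = 1 (o = 2 - 1 = 1)
l(k) = -195 (l(k) = (15*1)*(-13) = 15*(-13) = -195)
b = -6 (b = -2 - (0 + 4) = -2 - 1*4 = -2 - 4 = -6)
W(N, I) = 36 (W(N, I) = (-6)² = 36)
1/(W(H(-16), 1414) + l(901)) = 1/(36 - 195) = 1/(-159) = -1/159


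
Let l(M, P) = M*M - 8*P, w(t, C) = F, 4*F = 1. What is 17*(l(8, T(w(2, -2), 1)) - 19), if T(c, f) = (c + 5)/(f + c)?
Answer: 969/5 ≈ 193.80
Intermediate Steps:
F = ¼ (F = (¼)*1 = ¼ ≈ 0.25000)
w(t, C) = ¼
T(c, f) = (5 + c)/(c + f)
l(M, P) = M² - 8*P
17*(l(8, T(w(2, -2), 1)) - 19) = 17*((8² - 8*(5 + ¼)/(¼ + 1)) - 19) = 17*((64 - 8*21/(5/4*4)) - 19) = 17*((64 - 32*21/(5*4)) - 19) = 17*((64 - 8*21/5) - 19) = 17*((64 - 168/5) - 19) = 17*(152/5 - 19) = 17*(57/5) = 969/5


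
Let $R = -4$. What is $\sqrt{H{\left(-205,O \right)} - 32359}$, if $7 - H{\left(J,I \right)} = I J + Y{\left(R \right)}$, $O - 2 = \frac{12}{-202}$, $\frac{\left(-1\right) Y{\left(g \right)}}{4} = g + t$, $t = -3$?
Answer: $\frac{10 i \sqrt{3262502}}{101} \approx 178.84 i$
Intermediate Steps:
$Y{\left(g \right)} = 12 - 4 g$ ($Y{\left(g \right)} = - 4 \left(g - 3\right) = - 4 \left(-3 + g\right) = 12 - 4 g$)
$O = \frac{196}{101}$ ($O = 2 + \frac{12}{-202} = 2 + 12 \left(- \frac{1}{202}\right) = 2 - \frac{6}{101} = \frac{196}{101} \approx 1.9406$)
$H{\left(J,I \right)} = -21 - I J$ ($H{\left(J,I \right)} = 7 - \left(I J + \left(12 - -16\right)\right) = 7 - \left(I J + \left(12 + 16\right)\right) = 7 - \left(I J + 28\right) = 7 - \left(28 + I J\right) = -21 - I J$)
$\sqrt{H{\left(-205,O \right)} - 32359} = \sqrt{\left(-21 - \frac{196}{101} \left(-205\right)\right) - 32359} = \sqrt{\left(-21 + \frac{40180}{101}\right) - 32359} = \sqrt{\frac{38059}{101} - 32359} = \sqrt{- \frac{3230200}{101}} = \frac{10 i \sqrt{3262502}}{101}$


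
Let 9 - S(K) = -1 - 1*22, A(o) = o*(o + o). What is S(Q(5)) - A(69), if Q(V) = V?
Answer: -9490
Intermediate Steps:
A(o) = 2*o² (A(o) = o*(2*o) = 2*o²)
S(K) = 32 (S(K) = 9 - (-1 - 1*22) = 9 - (-1 - 22) = 9 - 1*(-23) = 9 + 23 = 32)
S(Q(5)) - A(69) = 32 - 2*69² = 32 - 2*4761 = 32 - 1*9522 = 32 - 9522 = -9490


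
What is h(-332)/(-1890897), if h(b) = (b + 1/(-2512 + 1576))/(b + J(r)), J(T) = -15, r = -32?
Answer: -310753/614148218424 ≈ -5.0599e-7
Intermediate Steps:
h(b) = (-1/936 + b)/(-15 + b) (h(b) = (b + 1/(-2512 + 1576))/(b - 15) = (b + 1/(-936))/(-15 + b) = (b - 1/936)/(-15 + b) = (-1/936 + b)/(-15 + b))
h(-332)/(-1890897) = ((-1/936 - 332)/(-15 - 332))/(-1890897) = (-310753/936/(-347))*(-1/1890897) = -1/347*(-310753/936)*(-1/1890897) = (310753/324792)*(-1/1890897) = -310753/614148218424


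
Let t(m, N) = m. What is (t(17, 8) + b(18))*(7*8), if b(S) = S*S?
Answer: 19096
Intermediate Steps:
b(S) = S²
(t(17, 8) + b(18))*(7*8) = (17 + 18²)*(7*8) = (17 + 324)*56 = 341*56 = 19096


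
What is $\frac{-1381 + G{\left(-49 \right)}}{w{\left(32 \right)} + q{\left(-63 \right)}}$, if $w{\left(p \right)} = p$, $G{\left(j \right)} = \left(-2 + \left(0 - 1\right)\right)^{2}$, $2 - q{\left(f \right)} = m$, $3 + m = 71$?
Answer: $\frac{686}{17} \approx 40.353$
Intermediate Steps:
$m = 68$ ($m = -3 + 71 = 68$)
$q{\left(f \right)} = -66$ ($q{\left(f \right)} = 2 - 68 = -66$)
$G{\left(j \right)} = 9$ ($G{\left(j \right)} = \left(-2 + \left(0 - 1\right)\right)^{2} = \left(-2 - 1\right)^{2} = \left(-3\right)^{2} = 9$)
$\frac{-1381 + G{\left(-49 \right)}}{w{\left(32 \right)} + q{\left(-63 \right)}} = \frac{-1381 + 9}{32 - 66} = - \frac{1372}{-34} = \left(-1372\right) \left(- \frac{1}{34}\right) = \frac{686}{17}$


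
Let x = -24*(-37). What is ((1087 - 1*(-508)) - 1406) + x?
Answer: 1077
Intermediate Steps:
x = 888
((1087 - 1*(-508)) - 1406) + x = ((1087 - 1*(-508)) - 1406) + 888 = ((1087 + 508) - 1406) + 888 = (1595 - 1406) + 888 = 189 + 888 = 1077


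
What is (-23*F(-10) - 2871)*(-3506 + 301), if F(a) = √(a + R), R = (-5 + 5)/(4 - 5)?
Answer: 9201555 + 73715*I*√10 ≈ 9.2016e+6 + 2.3311e+5*I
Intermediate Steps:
R = 0 (R = 0/(-1) = 0*(-1) = 0)
F(a) = √a (F(a) = √(a + 0) = √a)
(-23*F(-10) - 2871)*(-3506 + 301) = (-23*I*√10 - 2871)*(-3506 + 301) = (-23*I*√10 - 2871)*(-3205) = (-2871 - 23*I*√10)*(-3205) = 9201555 + 73715*I*√10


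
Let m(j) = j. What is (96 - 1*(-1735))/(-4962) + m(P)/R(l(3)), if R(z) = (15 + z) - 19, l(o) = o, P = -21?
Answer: 102371/4962 ≈ 20.631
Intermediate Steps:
R(z) = -4 + z
(96 - 1*(-1735))/(-4962) + m(P)/R(l(3)) = (96 - 1*(-1735))/(-4962) - 21/(-4 + 3) = (96 + 1735)*(-1/4962) - 21/(-1) = 1831*(-1/4962) - 21*(-1) = -1831/4962 + 21 = 102371/4962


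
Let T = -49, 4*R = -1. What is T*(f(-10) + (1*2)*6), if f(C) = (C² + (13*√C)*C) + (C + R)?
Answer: -19943/4 + 6370*I*√10 ≈ -4985.8 + 20144.0*I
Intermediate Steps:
R = -¼ (R = (¼)*(-1) = -¼ ≈ -0.25000)
f(C) = -¼ + C + C² + 13*C^(3/2) (f(C) = (C² + (13*√C)*C) + (C - ¼) = (C² + 13*C^(3/2)) + (-¼ + C) = -¼ + C + C² + 13*C^(3/2))
T*(f(-10) + (1*2)*6) = -49*((-¼ - 10 + (-10)² + 13*(-10)^(3/2)) + (1*2)*6) = -49*((-¼ - 10 + 100 + 13*(-10*I*√10)) + 2*6) = -49*((-¼ - 10 + 100 - 130*I*√10) + 12) = -49*((359/4 - 130*I*√10) + 12) = -49*(407/4 - 130*I*√10) = -19943/4 + 6370*I*√10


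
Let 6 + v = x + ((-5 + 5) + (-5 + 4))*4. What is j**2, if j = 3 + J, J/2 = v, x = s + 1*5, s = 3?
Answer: 1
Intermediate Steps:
x = 8 (x = 3 + 1*5 = 3 + 5 = 8)
v = -2 (v = -6 + (8 + ((-5 + 5) + (-5 + 4))*4) = -6 + (8 + (0 - 1)*4) = -6 + (8 - 1*4) = -6 + (8 - 4) = -6 + 4 = -2)
J = -4 (J = 2*(-2) = -4)
j = -1 (j = 3 - 4 = -1)
j**2 = (-1)**2 = 1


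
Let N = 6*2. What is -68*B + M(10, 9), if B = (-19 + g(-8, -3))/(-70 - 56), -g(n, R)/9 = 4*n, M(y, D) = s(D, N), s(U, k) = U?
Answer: 9713/63 ≈ 154.17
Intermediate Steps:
N = 12
M(y, D) = D
g(n, R) = -36*n
B = -269/126 (B = (-19 - 36*(-8))/(-70 - 56) = (-19 + 288)/(-126) = 269*(-1/126) = -269/126 ≈ -2.1349)
-68*B + M(10, 9) = -68*(-269/126) + 9 = 9146/63 + 9 = 9713/63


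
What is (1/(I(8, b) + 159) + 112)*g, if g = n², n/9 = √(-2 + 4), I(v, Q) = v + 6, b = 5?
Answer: 3139074/173 ≈ 18145.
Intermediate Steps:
I(v, Q) = 6 + v
n = 9*√2 (n = 9*√(-2 + 4) = 9*√2 ≈ 12.728)
g = 162 (g = (9*√2)² = 162)
(1/(I(8, b) + 159) + 112)*g = (1/((6 + 8) + 159) + 112)*162 = (1/(14 + 159) + 112)*162 = (1/173 + 112)*162 = (19377/173)*162 = 3139074/173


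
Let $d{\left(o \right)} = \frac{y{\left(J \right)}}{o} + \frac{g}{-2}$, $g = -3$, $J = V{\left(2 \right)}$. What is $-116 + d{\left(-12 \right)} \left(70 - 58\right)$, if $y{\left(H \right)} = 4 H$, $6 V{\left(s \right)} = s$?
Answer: $- \frac{298}{3} \approx -99.333$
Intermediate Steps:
$V{\left(s \right)} = \frac{s}{6}$
$J = \frac{1}{3}$ ($J = \frac{1}{6} \cdot 2 = \frac{1}{3} \approx 0.33333$)
$d{\left(o \right)} = \frac{3}{2} + \frac{4}{3 o}$ ($d{\left(o \right)} = \frac{4 \cdot \frac{1}{3}}{o} - \frac{3}{-2} = \frac{4}{3 o} - - \frac{3}{2} = \frac{4}{3 o} + \frac{3}{2} = \frac{3}{2} + \frac{4}{3 o}$)
$-116 + d{\left(-12 \right)} \left(70 - 58\right) = -116 + \frac{8 + 9 \left(-12\right)}{6 \left(-12\right)} \left(70 - 58\right) = -116 + \frac{1}{6} \left(- \frac{1}{12}\right) \left(8 - 108\right) 12 = -116 + \frac{1}{6} \left(- \frac{1}{12}\right) \left(-100\right) 12 = -116 + \frac{25}{18} \cdot 12 = -116 + \frac{50}{3} = - \frac{298}{3}$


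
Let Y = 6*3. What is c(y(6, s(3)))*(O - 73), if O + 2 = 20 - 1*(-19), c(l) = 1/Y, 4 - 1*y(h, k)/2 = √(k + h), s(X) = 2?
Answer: -2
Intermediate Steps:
Y = 18
y(h, k) = 8 - 2*√(h + k) (y(h, k) = 8 - 2*√(k + h) = 8 - 2*√(h + k))
c(l) = 1/18
O = 37 (O = -2 + (20 - 1*(-19)) = -2 + (20 + 19) = -2 + 39 = 37)
c(y(6, s(3)))*(O - 73) = (37 - 73)/18 = (1/18)*(-36) = -2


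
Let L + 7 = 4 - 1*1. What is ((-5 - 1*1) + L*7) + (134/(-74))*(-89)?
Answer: 4705/37 ≈ 127.16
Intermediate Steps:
L = -4 (L = -7 + (4 - 1*1) = -7 + (4 - 1) = -7 + 3 = -4)
((-5 - 1*1) + L*7) + (134/(-74))*(-89) = ((-5 - 1*1) - 4*7) + (134/(-74))*(-89) = ((-5 - 1) - 28) + (134*(-1/74))*(-89) = (-6 - 28) - 67/37*(-89) = -34 + 5963/37 = 4705/37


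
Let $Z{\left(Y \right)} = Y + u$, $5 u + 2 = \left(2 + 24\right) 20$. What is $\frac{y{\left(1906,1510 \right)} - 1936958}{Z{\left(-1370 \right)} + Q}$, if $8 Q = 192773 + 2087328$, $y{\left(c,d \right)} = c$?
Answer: $- \frac{11057440}{1621407} \approx -6.8197$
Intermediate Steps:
$u = \frac{518}{5}$ ($u = - \frac{2}{5} + \frac{\left(2 + 24\right) 20}{5} = - \frac{2}{5} + \frac{26 \cdot 20}{5} = - \frac{2}{5} + \frac{1}{5} \cdot 520 = - \frac{2}{5} + 104 = \frac{518}{5} \approx 103.6$)
$Q = \frac{2280101}{8}$ ($Q = \frac{192773 + 2087328}{8} = \frac{1}{8} \cdot 2280101 = \frac{2280101}{8} \approx 2.8501 \cdot 10^{5}$)
$Z{\left(Y \right)} = \frac{518}{5} + Y$ ($Z{\left(Y \right)} = Y + \frac{518}{5} = \frac{518}{5} + Y$)
$\frac{y{\left(1906,1510 \right)} - 1936958}{Z{\left(-1370 \right)} + Q} = \frac{1906 - 1936958}{\left(\frac{518}{5} - 1370\right) + \frac{2280101}{8}} = - \frac{1935052}{- \frac{6332}{5} + \frac{2280101}{8}} = - \frac{1935052}{\frac{11349849}{40}} = \left(-1935052\right) \frac{40}{11349849} = - \frac{11057440}{1621407}$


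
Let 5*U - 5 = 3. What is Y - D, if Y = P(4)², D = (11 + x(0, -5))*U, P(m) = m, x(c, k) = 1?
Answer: -16/5 ≈ -3.2000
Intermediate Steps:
U = 8/5 (U = 1 + (⅕)*3 = 1 + ⅗ = 8/5 ≈ 1.6000)
D = 96/5 (D = (11 + 1)*(8/5) = 12*(8/5) = 96/5 ≈ 19.200)
Y = 16 (Y = 4² = 16)
Y - D = 16 - 1*96/5 = 16 - 96/5 = -16/5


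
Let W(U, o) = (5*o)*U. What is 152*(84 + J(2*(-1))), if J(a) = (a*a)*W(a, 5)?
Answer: -17632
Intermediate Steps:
W(U, o) = 5*U*o
J(a) = 25*a³ (J(a) = (a*a)*(5*a*5) = a²*(25*a) = 25*a³)
152*(84 + J(2*(-1))) = 152*(84 + 25*(2*(-1))³) = 152*(84 + 25*(-2)³) = 152*(84 + 25*(-8)) = 152*(84 - 200) = 152*(-116) = -17632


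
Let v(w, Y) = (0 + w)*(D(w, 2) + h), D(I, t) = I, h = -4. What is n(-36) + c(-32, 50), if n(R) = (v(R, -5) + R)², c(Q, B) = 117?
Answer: 1971333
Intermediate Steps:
v(w, Y) = w*(-4 + w) (v(w, Y) = (0 + w)*(w - 4) = w*(-4 + w))
n(R) = (R + R*(-4 + R))² (n(R) = (R*(-4 + R) + R)² = (R + R*(-4 + R))²)
n(-36) + c(-32, 50) = (-36)²*(-3 - 36)² + 117 = 1296*(-39)² + 117 = 1296*1521 + 117 = 1971216 + 117 = 1971333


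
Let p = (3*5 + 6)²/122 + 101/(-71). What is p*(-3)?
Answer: -56967/8662 ≈ -6.5767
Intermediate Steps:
p = 18989/8662 (p = (15 + 6)²*(1/122) + 101*(-1/71) = 21²*(1/122) - 101/71 = 441*(1/122) - 101/71 = 441/122 - 101/71 = 18989/8662 ≈ 2.1922)
p*(-3) = (18989/8662)*(-3) = -56967/8662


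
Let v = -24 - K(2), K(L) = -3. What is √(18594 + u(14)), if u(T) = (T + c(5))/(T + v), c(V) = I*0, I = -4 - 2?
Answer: 4*√1162 ≈ 136.35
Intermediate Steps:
I = -6
c(V) = 0 (c(V) = -6*0 = 0)
v = -21 (v = -24 - 1*(-3) = -24 + 3 = -21)
u(T) = T/(-21 + T) (u(T) = (T + 0)/(T - 21) = T/(-21 + T))
√(18594 + u(14)) = √(18594 + 14/(-21 + 14)) = √(18594 + 14/(-7)) = √(18594 + 14*(-⅐)) = √(18594 - 2) = √18592 = 4*√1162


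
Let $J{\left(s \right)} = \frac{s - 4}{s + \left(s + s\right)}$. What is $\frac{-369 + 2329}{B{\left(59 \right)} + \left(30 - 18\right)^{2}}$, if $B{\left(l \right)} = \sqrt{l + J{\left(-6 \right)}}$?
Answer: $\frac{45360}{3323} - \frac{210 \sqrt{134}}{3323} \approx 12.919$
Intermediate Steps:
$J{\left(s \right)} = \frac{-4 + s}{3 s}$ ($J{\left(s \right)} = \frac{-4 + s}{s + 2 s} = \frac{-4 + s}{3 s}$)
$B{\left(l \right)} = \sqrt{\frac{5}{9} + l}$ ($B{\left(l \right)} = \sqrt{l + \frac{-4 - 6}{3 \left(-6\right)}} = \sqrt{l + \frac{1}{3} \left(- \frac{1}{6}\right) \left(-10\right)} = \sqrt{l + \frac{5}{9}} = \sqrt{\frac{5}{9} + l}$)
$\frac{-369 + 2329}{B{\left(59 \right)} + \left(30 - 18\right)^{2}} = \frac{-369 + 2329}{\frac{\sqrt{5 + 9 \cdot 59}}{3} + \left(30 - 18\right)^{2}} = \frac{1960}{\frac{\sqrt{5 + 531}}{3} + 12^{2}} = \frac{1960}{\frac{\sqrt{536}}{3} + 144} = \frac{1960}{\frac{2 \sqrt{134}}{3} + 144} = \frac{1960}{144 + \frac{2 \sqrt{134}}{3}}$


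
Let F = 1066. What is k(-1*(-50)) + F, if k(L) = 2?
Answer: 1068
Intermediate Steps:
k(-1*(-50)) + F = 2 + 1066 = 1068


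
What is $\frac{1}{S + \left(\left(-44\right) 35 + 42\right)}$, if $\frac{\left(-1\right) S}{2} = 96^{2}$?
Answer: $- \frac{1}{19930} \approx -5.0176 \cdot 10^{-5}$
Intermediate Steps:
$S = -18432$ ($S = - 2 \cdot 96^{2} = \left(-2\right) 9216 = -18432$)
$\frac{1}{S + \left(\left(-44\right) 35 + 42\right)} = \frac{1}{-18432 + \left(\left(-44\right) 35 + 42\right)} = \frac{1}{-18432 + \left(-1540 + 42\right)} = \frac{1}{-18432 - 1498} = \frac{1}{-19930} = - \frac{1}{19930}$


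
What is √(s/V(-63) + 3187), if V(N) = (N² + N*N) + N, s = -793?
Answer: 8*√13724830/525 ≈ 56.453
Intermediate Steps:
V(N) = N + 2*N² (V(N) = (N² + N²) + N = 2*N² + N = N + 2*N²)
√(s/V(-63) + 3187) = √(-793*(-1/(63*(1 + 2*(-63)))) + 3187) = √(-793*(-1/(63*(1 - 126))) + 3187) = √(-793/((-63*(-125))) + 3187) = √(-793/7875 + 3187) = √(25096832/7875) = 8*√13724830/525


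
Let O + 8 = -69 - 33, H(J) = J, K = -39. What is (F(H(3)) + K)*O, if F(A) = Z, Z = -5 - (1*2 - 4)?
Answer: 4620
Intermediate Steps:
O = -110 (O = -8 + (-69 - 33) = -8 - 102 = -110)
Z = -3 (Z = -5 - (2 - 4) = -5 - 1*(-2) = -5 + 2 = -3)
F(A) = -3
(F(H(3)) + K)*O = (-3 - 39)*(-110) = -42*(-110) = 4620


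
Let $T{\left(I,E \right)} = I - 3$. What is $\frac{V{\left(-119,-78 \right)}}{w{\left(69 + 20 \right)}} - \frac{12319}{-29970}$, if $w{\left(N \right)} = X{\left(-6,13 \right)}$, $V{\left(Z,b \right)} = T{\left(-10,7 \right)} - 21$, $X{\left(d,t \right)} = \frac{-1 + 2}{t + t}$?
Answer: $- \frac{26481161}{29970} \approx -883.59$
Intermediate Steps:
$T{\left(I,E \right)} = -3 + I$
$X{\left(d,t \right)} = \frac{1}{2 t}$ ($X{\left(d,t \right)} = 1 \frac{1}{2 t} = \frac{1}{2 t}$)
$V{\left(Z,b \right)} = -34$ ($V{\left(Z,b \right)} = \left(-3 - 10\right) - 21 = -13 - 21 = -34$)
$w{\left(N \right)} = \frac{1}{26}$ ($w{\left(N \right)} = \frac{1}{2 \cdot 13} = \frac{1}{2} \cdot \frac{1}{13} = \frac{1}{26}$)
$\frac{V{\left(-119,-78 \right)}}{w{\left(69 + 20 \right)}} - \frac{12319}{-29970} = - 34 \frac{1}{\frac{1}{26}} - \frac{12319}{-29970} = \left(-34\right) 26 - - \frac{12319}{29970} = -884 + \frac{12319}{29970} = - \frac{26481161}{29970}$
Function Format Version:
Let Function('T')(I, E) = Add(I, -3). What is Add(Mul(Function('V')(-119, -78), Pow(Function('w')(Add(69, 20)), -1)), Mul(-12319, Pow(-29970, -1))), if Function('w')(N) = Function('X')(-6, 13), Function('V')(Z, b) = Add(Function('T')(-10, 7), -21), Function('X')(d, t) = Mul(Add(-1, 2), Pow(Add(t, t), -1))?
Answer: Rational(-26481161, 29970) ≈ -883.59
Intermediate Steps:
Function('T')(I, E) = Add(-3, I)
Function('X')(d, t) = Mul(Rational(1, 2), Pow(t, -1)) (Function('X')(d, t) = Mul(1, Pow(Mul(2, t), -1)) = Mul(1, Mul(Rational(1, 2), Pow(t, -1))) = Mul(Rational(1, 2), Pow(t, -1)))
Function('V')(Z, b) = -34 (Function('V')(Z, b) = Add(Add(-3, -10), -21) = Add(-13, -21) = -34)
Function('w')(N) = Rational(1, 26) (Function('w')(N) = Mul(Rational(1, 2), Pow(13, -1)) = Mul(Rational(1, 2), Rational(1, 13)) = Rational(1, 26))
Add(Mul(Function('V')(-119, -78), Pow(Function('w')(Add(69, 20)), -1)), Mul(-12319, Pow(-29970, -1))) = Add(Mul(-34, Pow(Rational(1, 26), -1)), Mul(-12319, Pow(-29970, -1))) = Add(Mul(-34, 26), Mul(-12319, Rational(-1, 29970))) = Add(-884, Rational(12319, 29970)) = Rational(-26481161, 29970)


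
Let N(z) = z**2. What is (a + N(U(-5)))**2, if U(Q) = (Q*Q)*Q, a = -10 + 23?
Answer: 244547044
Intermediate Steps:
a = 13
U(Q) = Q**3 (U(Q) = Q**2*Q = Q**3)
(a + N(U(-5)))**2 = (13 + ((-5)**3)**2)**2 = (13 + (-125)**2)**2 = (13 + 15625)**2 = 15638**2 = 244547044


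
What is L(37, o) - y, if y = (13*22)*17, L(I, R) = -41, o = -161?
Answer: -4903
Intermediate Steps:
y = 4862 (y = 286*17 = 4862)
L(37, o) - y = -41 - 1*4862 = -41 - 4862 = -4903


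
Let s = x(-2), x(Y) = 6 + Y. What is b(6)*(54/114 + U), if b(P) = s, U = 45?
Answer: 3456/19 ≈ 181.89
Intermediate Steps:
s = 4 (s = 6 - 2 = 4)
b(P) = 4
b(6)*(54/114 + U) = 4*(54/114 + 45) = 4*(54*(1/114) + 45) = 4*(9/19 + 45) = 4*(864/19) = 3456/19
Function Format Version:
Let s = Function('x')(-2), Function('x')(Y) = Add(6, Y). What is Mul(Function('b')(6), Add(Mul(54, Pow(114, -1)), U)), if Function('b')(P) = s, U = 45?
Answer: Rational(3456, 19) ≈ 181.89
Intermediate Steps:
s = 4 (s = Add(6, -2) = 4)
Function('b')(P) = 4
Mul(Function('b')(6), Add(Mul(54, Pow(114, -1)), U)) = Mul(4, Add(Mul(54, Pow(114, -1)), 45)) = Mul(4, Add(Mul(54, Rational(1, 114)), 45)) = Mul(4, Add(Rational(9, 19), 45)) = Mul(4, Rational(864, 19)) = Rational(3456, 19)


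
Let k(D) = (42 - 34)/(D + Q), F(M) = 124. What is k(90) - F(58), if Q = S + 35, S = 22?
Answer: -18220/147 ≈ -123.95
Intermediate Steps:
Q = 57 (Q = 22 + 35 = 57)
k(D) = 8/(57 + D) (k(D) = (42 - 34)/(D + 57) = 8/(57 + D))
k(90) - F(58) = 8/(57 + 90) - 1*124 = 8/147 - 124 = -18220/147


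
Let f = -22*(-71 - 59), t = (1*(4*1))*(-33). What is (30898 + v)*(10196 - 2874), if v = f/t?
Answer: 678229538/3 ≈ 2.2608e+8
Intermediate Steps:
t = -132 (t = (1*4)*(-33) = 4*(-33) = -132)
f = 2860 (f = -22*(-130) = 2860)
v = -65/3 (v = 2860/(-132) = 2860*(-1/132) = -65/3 ≈ -21.667)
(30898 + v)*(10196 - 2874) = (30898 - 65/3)*(10196 - 2874) = (92629/3)*7322 = 678229538/3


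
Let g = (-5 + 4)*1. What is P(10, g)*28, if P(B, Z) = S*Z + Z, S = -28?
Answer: 756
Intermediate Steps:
g = -1 (g = -1*1 = -1)
P(B, Z) = -27*Z (P(B, Z) = -28*Z + Z = -27*Z)
P(10, g)*28 = -27*(-1)*28 = 27*28 = 756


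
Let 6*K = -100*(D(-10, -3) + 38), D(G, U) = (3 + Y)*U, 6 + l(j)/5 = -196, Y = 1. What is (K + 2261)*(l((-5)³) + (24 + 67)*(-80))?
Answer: -45454070/3 ≈ -1.5151e+7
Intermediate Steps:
l(j) = -1010 (l(j) = -30 + 5*(-196) = -30 - 980 = -1010)
D(G, U) = 4*U (D(G, U) = (3 + 1)*U = 4*U)
K = -1300/3 (K = (-100*(4*(-3) + 38))/6 = (-100*(-12 + 38))/6 = (-100*26)/6 = (⅙)*(-2600) = -1300/3 ≈ -433.33)
(K + 2261)*(l((-5)³) + (24 + 67)*(-80)) = (-1300/3 + 2261)*(-1010 + (24 + 67)*(-80)) = 5483*(-1010 + 91*(-80))/3 = 5483*(-1010 - 7280)/3 = (5483/3)*(-8290) = -45454070/3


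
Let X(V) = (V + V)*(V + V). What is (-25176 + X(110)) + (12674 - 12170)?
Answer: 23728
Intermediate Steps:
X(V) = 4*V² (X(V) = (2*V)*(2*V) = 4*V²)
(-25176 + X(110)) + (12674 - 12170) = (-25176 + 4*110²) + (12674 - 12170) = (-25176 + 4*12100) + 504 = (-25176 + 48400) + 504 = 23224 + 504 = 23728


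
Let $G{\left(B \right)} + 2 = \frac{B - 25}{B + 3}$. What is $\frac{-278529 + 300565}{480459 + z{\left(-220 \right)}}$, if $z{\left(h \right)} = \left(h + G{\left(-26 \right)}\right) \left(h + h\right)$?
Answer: $\frac{506828}{13274757} \approx 0.03818$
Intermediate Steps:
$G{\left(B \right)} = -2 + \frac{-25 + B}{3 + B}$ ($G{\left(B \right)} = -2 + \frac{B - 25}{B + 3} = -2 + \frac{-25 + B}{3 + B}$)
$z{\left(h \right)} = 2 h \left(\frac{5}{23} + h\right)$ ($z{\left(h \right)} = \left(h + \frac{-31 - -26}{3 - 26}\right) \left(h + h\right) = \left(h + \frac{-31 + 26}{-23}\right) 2 h = \left(h - - \frac{5}{23}\right) 2 h = \left(h + \frac{5}{23}\right) 2 h = \left(\frac{5}{23} + h\right) 2 h = 2 h \left(\frac{5}{23} + h\right)$)
$\frac{-278529 + 300565}{480459 + z{\left(-220 \right)}} = \frac{-278529 + 300565}{480459 + \frac{2}{23} \left(-220\right) \left(5 + 23 \left(-220\right)\right)} = \frac{22036}{480459 + \frac{2}{23} \left(-220\right) \left(5 - 5060\right)} = \frac{22036}{480459 + \frac{2}{23} \left(-220\right) \left(-5055\right)} = \frac{22036}{480459 + \frac{2224200}{23}} = \frac{22036}{\frac{13274757}{23}} = 22036 \cdot \frac{23}{13274757} = \frac{506828}{13274757}$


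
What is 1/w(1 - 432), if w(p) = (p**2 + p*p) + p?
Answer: 1/371091 ≈ 2.6948e-6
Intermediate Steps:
w(p) = p + 2*p**2 (w(p) = (p**2 + p**2) + p = 2*p**2 + p = p + 2*p**2)
1/w(1 - 432) = 1/((1 - 432)*(1 + 2*(1 - 432))) = 1/(-431*(1 + 2*(-431))) = 1/(-431*(1 - 862)) = 1/(-431*(-861)) = 1/371091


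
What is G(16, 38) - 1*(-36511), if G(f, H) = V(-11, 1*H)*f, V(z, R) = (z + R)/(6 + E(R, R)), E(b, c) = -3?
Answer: 36655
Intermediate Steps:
V(z, R) = R/3 + z/3 (V(z, R) = (z + R)/(6 - 3) = (R + z)/3 = (R + z)*(⅓) = R/3 + z/3)
G(f, H) = f*(-11/3 + H/3) (G(f, H) = ((1*H)/3 + (⅓)*(-11))*f = (H/3 - 11/3)*f = (-11/3 + H/3)*f = f*(-11/3 + H/3))
G(16, 38) - 1*(-36511) = (⅓)*16*(-11 + 38) - 1*(-36511) = (⅓)*16*27 + 36511 = 144 + 36511 = 36655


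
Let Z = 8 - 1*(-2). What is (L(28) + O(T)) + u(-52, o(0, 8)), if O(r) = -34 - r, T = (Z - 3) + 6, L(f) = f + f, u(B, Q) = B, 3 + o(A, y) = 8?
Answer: -43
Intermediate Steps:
o(A, y) = 5 (o(A, y) = -3 + 8 = 5)
Z = 10 (Z = 8 + 2 = 10)
L(f) = 2*f
T = 13 (T = (10 - 3) + 6 = 7 + 6 = 13)
(L(28) + O(T)) + u(-52, o(0, 8)) = (2*28 + (-34 - 1*13)) - 52 = (56 + (-34 - 13)) - 52 = (56 - 47) - 52 = 9 - 52 = -43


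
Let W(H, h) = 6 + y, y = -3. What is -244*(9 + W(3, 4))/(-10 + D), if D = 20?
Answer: -1464/5 ≈ -292.80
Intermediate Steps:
W(H, h) = 3 (W(H, h) = 6 - 3 = 3)
-244*(9 + W(3, 4))/(-10 + D) = -244*(9 + 3)/(-10 + 20) = -2928/10 = -244*6/5 = -1464/5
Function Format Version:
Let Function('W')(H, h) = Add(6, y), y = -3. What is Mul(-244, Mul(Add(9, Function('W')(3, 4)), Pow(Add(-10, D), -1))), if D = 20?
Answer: Rational(-1464, 5) ≈ -292.80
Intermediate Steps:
Function('W')(H, h) = 3 (Function('W')(H, h) = Add(6, -3) = 3)
Mul(-244, Mul(Add(9, Function('W')(3, 4)), Pow(Add(-10, D), -1))) = Mul(-244, Mul(Add(9, 3), Pow(Add(-10, 20), -1))) = Mul(-244, Mul(12, Pow(10, -1))) = Mul(-244, Mul(12, Rational(1, 10))) = Mul(-244, Rational(6, 5)) = Rational(-1464, 5)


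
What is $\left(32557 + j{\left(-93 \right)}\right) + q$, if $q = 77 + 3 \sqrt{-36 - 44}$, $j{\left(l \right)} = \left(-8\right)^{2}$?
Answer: $32698 + 12 i \sqrt{5} \approx 32698.0 + 26.833 i$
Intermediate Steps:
$j{\left(l \right)} = 64$
$q = 77 + 12 i \sqrt{5}$ ($q = 77 + 3 \sqrt{-80} = 77 + 3 \cdot 4 i \sqrt{5} = 77 + 12 i \sqrt{5} \approx 77.0 + 26.833 i$)
$\left(32557 + j{\left(-93 \right)}\right) + q = \left(32557 + 64\right) + \left(77 + 12 i \sqrt{5}\right) = 32621 + \left(77 + 12 i \sqrt{5}\right) = 32698 + 12 i \sqrt{5}$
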